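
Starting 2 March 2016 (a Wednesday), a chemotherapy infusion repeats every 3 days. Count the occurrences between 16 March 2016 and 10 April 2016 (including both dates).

Occurrences land 3·i days after 2 March 2016 for i = 0, 1, 2, …
16 March 2016 is 14 days after the start; 14 ÷ 3 = 4 remainder 2; since the remainder is 2, round up to i = 5. First occurrence in the window: #6 on 17 March 2016 (5×3 = 15 days in).
10 April 2016 is 39 days after the start; 39 ÷ 3 = 13 remainder 0. Last occurrence in the window: #14 on 10 April 2016.
Occurrences #6 through #14: 9 in total.

9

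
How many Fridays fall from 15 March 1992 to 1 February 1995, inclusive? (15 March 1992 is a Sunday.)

15 March 1992 is a Sunday; the first Friday on or after it is 20 March 1992 (5 days later).
From 20 March 1992 to 1 February 1995: 286 + 365 + 365 + 32 = 1048 days (rest of 1992, 1993, 1994, to 1 February 1995 in 1995).
1048 ÷ 7 = 149 full weeks with remainder 5, so 149 more Fridays after the first → 150.

150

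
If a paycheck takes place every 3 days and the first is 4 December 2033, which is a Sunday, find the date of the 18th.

24 January 2034

The 18th occurrence is 17 intervals after the first: 17 × 3 = 51 days after 4 December 2033.
December has 31 days — 27 days to the end of December leaves 24.
24 days into January → 24 January 2034.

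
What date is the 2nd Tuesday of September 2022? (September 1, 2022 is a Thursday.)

September 13, 2022

September 2022 begins on a Thursday, so the first Tuesday is September 6 (5 days later).
The 2nd Tuesday is 1 weeks later: 6 + 7 = 13.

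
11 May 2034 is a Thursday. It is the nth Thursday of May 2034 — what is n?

Day 11 falls in week ⌈11/7⌉ of the month.
Days 1–7 hold the 1st Thursday, 8–14 the 2nd, 15–21 the 3rd, 22–28 the 4th, 29–31 the 5th.
11 is in the range for the 2nd.

2nd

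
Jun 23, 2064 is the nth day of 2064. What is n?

175

Days in months before Jun: 31 + 29 + 31 + 30 + 31 = 152.
Plus 23 days into Jun → day 175.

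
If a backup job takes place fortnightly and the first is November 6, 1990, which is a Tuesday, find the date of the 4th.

The 4th occurrence is 3 intervals after the first: 3 × 14 = 42 days after November 6, 1990.
November has 30 days — 24 days to the end of November leaves 18.
18 days into December → December 18, 1990.

December 18, 1990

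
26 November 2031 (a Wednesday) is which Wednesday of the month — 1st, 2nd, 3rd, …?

Day 26 falls in week ⌈26/7⌉ of the month.
Days 1–7 hold the 1st Wednesday, 8–14 the 2nd, 15–21 the 3rd, 22–28 the 4th, 29–31 the 5th.
26 is in the range for the 4th.

4th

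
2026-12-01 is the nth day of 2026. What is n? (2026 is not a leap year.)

Days in months before December: 31 + 28 + 31 + 30 + 31 + 30 + 31 + 31 + 30 + 31 + 30 = 334.
Plus 1 day into December → day 335.

335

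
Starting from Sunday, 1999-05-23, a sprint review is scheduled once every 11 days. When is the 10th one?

1999-08-30

The 10th occurrence is 9 intervals after the first: 9 × 11 = 99 days after 1999-05-23.
May has 31 days — 8 days to the end of May leaves 91.
June has 30 days (61 left).
July has 31 days (30 left).
30 days into August → 1999-08-30.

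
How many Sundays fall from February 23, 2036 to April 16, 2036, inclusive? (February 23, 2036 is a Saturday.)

February 23, 2036 is a Saturday; the first Sunday on or after it is February 24, 2036 (1 day later).
From February 24, 2036 to April 16, 2036: 5 + 31 + 16 = 52 days (rest of February, March, April).
52 ÷ 7 = 7 full weeks with remainder 3, so 7 more Sundays after the first → 8.

8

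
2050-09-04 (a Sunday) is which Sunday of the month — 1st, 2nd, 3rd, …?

Day 4 falls in week ⌈4/7⌉ of the month.
Days 1–7 hold the 1st Sunday, 8–14 the 2nd, 15–21 the 3rd, 22–28 the 4th, 29–31 the 5th.
4 is in the range for the 1st.

1st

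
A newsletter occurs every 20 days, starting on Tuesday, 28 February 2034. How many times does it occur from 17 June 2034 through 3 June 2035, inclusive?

Occurrences land 20·i days after 28 February 2034 for i = 0, 1, 2, …
17 June 2034 is 109 days after the start; 109 ÷ 20 = 5 remainder 9; since the remainder is 9, round up to i = 6. First occurrence in the window: #7 on 28 June 2034 (6×20 = 120 days in).
3 June 2035 is 460 days after the start; 460 ÷ 20 = 23 remainder 0. Last occurrence in the window: #24 on 3 June 2035.
Occurrences #7 through #24: 18 in total.

18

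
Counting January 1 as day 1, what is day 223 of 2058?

2058-08-11

January has 31 days (223 − 31 = 192 remain).
February has 28 days (192 − 28 = 164 remain).
March has 31 days (164 − 31 = 133 remain).
April has 30 days (133 − 30 = 103 remain).
May has 31 days (103 − 31 = 72 remain).
June has 30 days (72 − 30 = 42 remain).
July has 31 days (42 − 31 = 11 remain).
11 into August → August 11.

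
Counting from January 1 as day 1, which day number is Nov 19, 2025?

323

Days in months before Nov: 31 + 28 + 31 + 30 + 31 + 30 + 31 + 31 + 30 + 31 = 304.
Plus 19 days into Nov → day 323.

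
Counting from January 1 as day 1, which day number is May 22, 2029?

142

Days in months before May: 31 + 28 + 31 + 30 = 120.
Plus 22 days into May → day 142.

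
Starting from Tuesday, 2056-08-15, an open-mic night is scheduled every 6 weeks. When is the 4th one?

2056-12-19

The 4th occurrence is 3 intervals after the first: 3 × 42 = 126 days after 2056-08-15.
August has 31 days — 16 days to the end of August leaves 110.
September has 30 days (80 left).
October has 31 days (49 left).
November has 30 days (19 left).
19 days into December → 2056-12-19.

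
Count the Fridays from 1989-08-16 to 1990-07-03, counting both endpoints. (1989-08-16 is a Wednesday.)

46

1989-08-16 is a Wednesday; the first Friday on or after it is 1989-08-18 (2 days later).
From 1989-08-18 to 1990-07-03: 135 + 184 = 319 days (rest of 1989, to 1990-07-03 in 1990).
319 ÷ 7 = 45 full weeks with remainder 4, so 45 more Fridays after the first → 46.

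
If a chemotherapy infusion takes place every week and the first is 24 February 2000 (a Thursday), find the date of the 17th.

The 17th occurrence is 16 intervals after the first: 16 × 7 = 112 days after 24 February 2000.
February has 29 days — 5 days to the end of February leaves 107.
March has 31 days (76 left).
April has 30 days (46 left).
May has 31 days (15 left).
15 days into June → 15 June 2000.

15 June 2000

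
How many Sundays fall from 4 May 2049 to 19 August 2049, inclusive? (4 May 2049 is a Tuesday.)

4 May 2049 is a Tuesday; the first Sunday on or after it is 9 May 2049 (5 days later).
From 9 May 2049 to 19 August 2049: 22 + 30 + 31 + 19 = 102 days (rest of May, June, July, August).
102 ÷ 7 = 14 full weeks with remainder 4, so 14 more Sundays after the first → 15.

15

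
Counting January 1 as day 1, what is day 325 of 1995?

1995-11-21

January has 31 days (325 − 31 = 294 remain).
February has 28 days (294 − 28 = 266 remain).
March has 31 days (266 − 31 = 235 remain).
April has 30 days (235 − 30 = 205 remain).
May has 31 days (205 − 31 = 174 remain).
June has 30 days (174 − 30 = 144 remain).
July has 31 days (144 − 31 = 113 remain).
August has 31 days (113 − 31 = 82 remain).
September has 30 days (82 − 30 = 52 remain).
October has 31 days (52 − 31 = 21 remain).
21 into November → November 21.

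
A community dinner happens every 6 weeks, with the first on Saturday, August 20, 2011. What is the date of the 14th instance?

February 16, 2013

The 14th occurrence is 13 intervals after the first: 13 × 42 = 546 days after August 20, 2011.
August has 31 days — 11 days to the end of August leaves 535.
From end of August to end of 2011 is 122 days (413 left).
2012 has 366 days (47 left).
January has 31 days (16 left).
16 days into February → February 16, 2013.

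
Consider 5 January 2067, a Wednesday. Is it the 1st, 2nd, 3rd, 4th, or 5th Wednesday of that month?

1st

Day 5 falls in week ⌈5/7⌉ of the month.
Days 1–7 hold the 1st Wednesday, 8–14 the 2nd, 15–21 the 3rd, 22–28 the 4th, 29–31 the 5th.
5 is in the range for the 1st.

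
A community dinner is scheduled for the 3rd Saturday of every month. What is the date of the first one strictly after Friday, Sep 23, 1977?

Sep 1977 starts on a Thursday; its first Saturday is the 3rd, so the 3rd Saturday is the 17th — Sep 17, 1977.
That is not after Sep 23, 1977, so look at Oct 1977.
Oct 1977 starts on a Saturday; its first Saturday is the 1st, so the 3rd Saturday is the 15th — Oct 15, 1977.

Oct 15, 1977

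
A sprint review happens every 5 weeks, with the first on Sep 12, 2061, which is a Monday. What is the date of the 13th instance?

Nov 6, 2062

The 13th occurrence is 12 intervals after the first: 12 × 35 = 420 days after Sep 12, 2061.
Sep has 30 days — 18 days to the end of Sep leaves 402.
From end of Sep to end of 2061 is 92 days (310 left).
Jan has 31 days (279 left).
Feb has 28 days (251 left).
Mar has 31 days (220 left).
Apr has 30 days (190 left).
May has 31 days (159 left).
Jun has 30 days (129 left).
Jul has 31 days (98 left).
Aug has 31 days (67 left).
Sep has 30 days (37 left).
Oct has 31 days (6 left).
6 days into Nov → Nov 6, 2062.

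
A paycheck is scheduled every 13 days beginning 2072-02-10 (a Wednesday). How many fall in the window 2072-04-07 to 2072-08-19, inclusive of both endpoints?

10

Occurrences land 13·i days after 2072-02-10 for i = 0, 1, 2, …
2072-04-07 is 57 days after the start; 57 ÷ 13 = 4 remainder 5; since the remainder is 5, round up to i = 5. First occurrence in the window: #6 on 2072-04-15 (5×13 = 65 days in).
2072-08-19 is 191 days after the start; 191 ÷ 13 = 14 remainder 9. Last occurrence in the window: #15 on 2072-08-10.
Occurrences #6 through #15: 10 in total.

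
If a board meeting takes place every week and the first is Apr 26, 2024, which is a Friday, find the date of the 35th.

The 35th occurrence is 34 intervals after the first: 34 × 7 = 238 days after Apr 26, 2024.
Apr has 30 days — 4 days to the end of Apr leaves 234.
May has 31 days (203 left).
Jun has 30 days (173 left).
Jul has 31 days (142 left).
Aug has 31 days (111 left).
Sep has 30 days (81 left).
Oct has 31 days (50 left).
Nov has 30 days (20 left).
20 days into Dec → Dec 20, 2024.

Dec 20, 2024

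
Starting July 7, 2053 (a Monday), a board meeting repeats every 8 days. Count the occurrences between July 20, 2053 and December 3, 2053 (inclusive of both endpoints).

Occurrences land 8·i days after July 7, 2053 for i = 0, 1, 2, …
July 20, 2053 is 13 days after the start; 13 ÷ 8 = 1 remainder 5; since the remainder is 5, round up to i = 2. First occurrence in the window: #3 on July 23, 2053 (2×8 = 16 days in).
December 3, 2053 is 149 days after the start; 149 ÷ 8 = 18 remainder 5. Last occurrence in the window: #19 on November 28, 2053.
Occurrences #3 through #19: 17 in total.

17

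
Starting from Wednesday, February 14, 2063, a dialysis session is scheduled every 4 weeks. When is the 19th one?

July 2, 2064

The 19th occurrence is 18 intervals after the first: 18 × 28 = 504 days after February 14, 2063.
February has 28 days — 14 days to the end of February leaves 490.
From end of February to end of 2063 is 306 days (184 left).
January has 31 days (153 left).
February has 29 days (124 left).
March has 31 days (93 left).
April has 30 days (63 left).
May has 31 days (32 left).
June has 30 days (2 left).
2 days into July → July 2, 2064.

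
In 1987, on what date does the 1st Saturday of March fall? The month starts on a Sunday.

March 7, 1987

March 1987 begins on a Sunday, so the first Saturday is March 7 (6 days later).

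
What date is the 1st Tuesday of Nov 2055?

Nov 2055 begins on a Monday, so the first Tuesday is Nov 2 (1 day later).

Nov 2, 2055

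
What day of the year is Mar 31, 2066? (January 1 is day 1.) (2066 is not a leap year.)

90

Days in months before Mar: 31 + 28 = 59.
Plus 31 days into Mar → day 90.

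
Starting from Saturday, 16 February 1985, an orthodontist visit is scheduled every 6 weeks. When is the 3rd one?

11 May 1985

The 3rd occurrence is 2 intervals after the first: 2 × 42 = 84 days after 16 February 1985.
February has 28 days — 12 days to the end of February leaves 72.
March has 31 days (41 left).
April has 30 days (11 left).
11 days into May → 11 May 1985.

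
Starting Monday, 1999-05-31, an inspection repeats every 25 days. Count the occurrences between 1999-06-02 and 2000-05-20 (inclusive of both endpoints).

Occurrences land 25·i days after 1999-05-31 for i = 0, 1, 2, …
1999-06-02 is 2 days after the start; 2 ÷ 25 = 0 remainder 2; since the remainder is 2, round up to i = 1. First occurrence in the window: #2 on 1999-06-25 (1×25 = 25 days in).
2000-05-20 is 355 days after the start; 355 ÷ 25 = 14 remainder 5. Last occurrence in the window: #15 on 2000-05-15.
Occurrences #2 through #15: 14 in total.

14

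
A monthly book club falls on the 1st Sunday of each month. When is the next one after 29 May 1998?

7 June 1998

May 1998 starts on a Friday, so its 1st Sunday is 3 May 1998 (2 days in).
That is not after 29 May 1998, so look at June 1998.
June 1998 starts on a Monday, so its 1st Sunday is 7 June 1998 (6 days in).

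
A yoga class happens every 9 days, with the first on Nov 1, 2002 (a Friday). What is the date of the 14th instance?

The 14th occurrence is 13 intervals after the first: 13 × 9 = 117 days after Nov 1, 2002.
Nov has 30 days — 29 days to the end of Nov leaves 88.
Dec has 31 days (57 left).
Jan has 31 days (26 left).
26 days into Feb → Feb 26, 2003.

Feb 26, 2003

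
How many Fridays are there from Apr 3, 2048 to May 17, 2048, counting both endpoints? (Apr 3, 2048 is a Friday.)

Apr 3, 2048 is a Friday; the first Friday on or after it is Apr 3, 2048.
From Apr 3, 2048 to May 17, 2048: 27 + 17 = 44 days (rest of Apr, May).
44 ÷ 7 = 6 full weeks with remainder 2, so 6 more Fridays after the first → 7.

7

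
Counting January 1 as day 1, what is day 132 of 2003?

January has 31 days (132 − 31 = 101 remain).
February has 28 days (101 − 28 = 73 remain).
March has 31 days (73 − 31 = 42 remain).
April has 30 days (42 − 30 = 12 remain).
12 into May → May 12.

May 12, 2003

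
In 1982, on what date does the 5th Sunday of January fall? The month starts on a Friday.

January 31, 1982

January 1982 begins on a Friday, so the first Sunday is January 3 (2 days later).
The 5th Sunday is 4 weeks later: 3 + 28 = 31.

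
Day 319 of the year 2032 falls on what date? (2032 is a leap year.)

Jan has 31 days (319 − 31 = 288 remain).
Feb has 29 days (288 − 29 = 259 remain).
Mar has 31 days (259 − 31 = 228 remain).
Apr has 30 days (228 − 30 = 198 remain).
May has 31 days (198 − 31 = 167 remain).
Jun has 30 days (167 − 30 = 137 remain).
Jul has 31 days (137 − 31 = 106 remain).
Aug has 31 days (106 − 31 = 75 remain).
Sep has 30 days (75 − 30 = 45 remain).
Oct has 31 days (45 − 31 = 14 remain).
14 into Nov → Nov 14.

Nov 14, 2032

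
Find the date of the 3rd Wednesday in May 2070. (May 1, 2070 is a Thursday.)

21 May 2070

May 2070 begins on a Thursday, so the first Wednesday is May 7 (6 days later).
The 3rd Wednesday is 2 weeks later: 7 + 14 = 21.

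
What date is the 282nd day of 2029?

January has 31 days (282 − 31 = 251 remain).
February has 28 days (251 − 28 = 223 remain).
March has 31 days (223 − 31 = 192 remain).
April has 30 days (192 − 30 = 162 remain).
May has 31 days (162 − 31 = 131 remain).
June has 30 days (131 − 30 = 101 remain).
July has 31 days (101 − 31 = 70 remain).
August has 31 days (70 − 31 = 39 remain).
September has 30 days (39 − 30 = 9 remain).
9 into October → October 9.

October 9, 2029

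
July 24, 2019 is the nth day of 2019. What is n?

Days in months before July: 31 + 28 + 31 + 30 + 31 + 30 = 181.
Plus 24 days into July → day 205.

205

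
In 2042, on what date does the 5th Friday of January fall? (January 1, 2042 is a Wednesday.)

31 January 2042

January 2042 begins on a Wednesday, so the first Friday is January 3 (2 days later).
The 5th Friday is 4 weeks later: 3 + 28 = 31.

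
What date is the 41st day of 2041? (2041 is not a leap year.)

January has 31 days (41 − 31 = 10 remain).
10 into February → February 10.

10 February 2041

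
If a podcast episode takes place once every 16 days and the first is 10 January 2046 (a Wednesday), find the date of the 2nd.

The 2nd occurrence is 1 interval after the first: 1 × 16 = 16 days after 10 January 2046.
16 days later is 26 January 2046.

26 January 2046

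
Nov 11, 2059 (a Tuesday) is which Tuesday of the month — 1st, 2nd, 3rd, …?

Day 11 falls in week ⌈11/7⌉ of the month.
Days 1–7 hold the 1st Tuesday, 8–14 the 2nd, 15–21 the 3rd, 22–28 the 4th, 29–31 the 5th.
11 is in the range for the 2nd.

2nd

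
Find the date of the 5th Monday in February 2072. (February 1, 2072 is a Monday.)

February 2072 begins on a Monday, so the first Monday is February 1.
The 5th Monday is 4 weeks later: 1 + 28 = 29.

February 29, 2072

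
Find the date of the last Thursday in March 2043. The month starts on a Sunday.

March 2043 begins on a Sunday, so the first Thursday is March 5 (4 days later).
March 2043 has 31 days. Adding weeks: 5, 12, 19, 26 — the last one ≤ 31 is the 26th.

26 March 2043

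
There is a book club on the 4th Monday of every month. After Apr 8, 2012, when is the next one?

Apr 23, 2012

Apr 2012 starts on a Sunday; its first Monday is the 2nd, so the 4th Monday is the 23rd — Apr 23, 2012.
Apr 23, 2012 is after Apr 8, 2012, so that is the next one.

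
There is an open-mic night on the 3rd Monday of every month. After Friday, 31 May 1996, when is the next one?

17 June 1996

May 1996 starts on a Wednesday; its first Monday is the 6th, so the 3rd Monday is the 20th — 20 May 1996.
That is not after 31 May 1996, so look at June 1996.
June 1996 starts on a Saturday; its first Monday is the 3rd, so the 3rd Monday is the 17th — 17 June 1996.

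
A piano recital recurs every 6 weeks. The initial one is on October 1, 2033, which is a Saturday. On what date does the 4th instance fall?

February 4, 2034

The 4th occurrence is 3 intervals after the first: 3 × 42 = 126 days after October 1, 2033.
October has 31 days — 30 days to the end of October leaves 96.
November has 30 days (66 left).
December has 31 days (35 left).
January has 31 days (4 left).
4 days into February → February 4, 2034.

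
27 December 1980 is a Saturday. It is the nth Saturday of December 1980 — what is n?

Day 27 falls in week ⌈27/7⌉ of the month.
Days 1–7 hold the 1st Saturday, 8–14 the 2nd, 15–21 the 3rd, 22–28 the 4th, 29–31 the 5th.
27 is in the range for the 4th.

4th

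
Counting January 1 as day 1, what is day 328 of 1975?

January has 31 days (328 − 31 = 297 remain).
February has 28 days (297 − 28 = 269 remain).
March has 31 days (269 − 31 = 238 remain).
April has 30 days (238 − 30 = 208 remain).
May has 31 days (208 − 31 = 177 remain).
June has 30 days (177 − 30 = 147 remain).
July has 31 days (147 − 31 = 116 remain).
August has 31 days (116 − 31 = 85 remain).
September has 30 days (85 − 30 = 55 remain).
October has 31 days (55 − 31 = 24 remain).
24 into November → November 24.

November 24, 1975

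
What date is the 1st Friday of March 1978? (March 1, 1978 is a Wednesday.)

March 1978 begins on a Wednesday, so the first Friday is March 3 (2 days later).

1978-03-03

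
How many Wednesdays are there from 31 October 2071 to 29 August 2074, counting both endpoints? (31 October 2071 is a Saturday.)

31 October 2071 is a Saturday; the first Wednesday on or after it is 4 November 2071 (4 days later).
From 4 November 2071 to 29 August 2074: 57 + 366 + 365 + 241 = 1029 days (rest of 2071, 2072, 2073, to 29 August 2074 in 2074).
1029 ÷ 7 = 147 full weeks with remainder 0, so 147 more Wednesdays after the first → 148.

148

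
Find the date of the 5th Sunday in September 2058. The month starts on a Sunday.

September 2058 begins on a Sunday, so the first Sunday is September 1.
The 5th Sunday is 4 weeks later: 1 + 28 = 29.

2058-09-29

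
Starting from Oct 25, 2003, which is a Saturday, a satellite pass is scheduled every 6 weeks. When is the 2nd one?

Dec 6, 2003

The 2nd occurrence is 1 interval after the first: 1 × 42 = 42 days after Oct 25, 2003.
Oct has 31 days — 6 days to the end of Oct leaves 36.
Nov has 30 days (6 left).
6 days into Dec → Dec 6, 2003.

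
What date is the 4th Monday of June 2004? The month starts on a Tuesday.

2004-06-28

June 2004 begins on a Tuesday, so the first Monday is June 7 (6 days later).
The 4th Monday is 3 weeks later: 7 + 21 = 28.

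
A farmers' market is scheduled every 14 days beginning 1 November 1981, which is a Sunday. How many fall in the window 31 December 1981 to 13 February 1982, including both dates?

3

Occurrences land 14·i days after 1 November 1981 for i = 0, 1, 2, …
31 December 1981 is 60 days after the start; 60 ÷ 14 = 4 remainder 4; since the remainder is 4, round up to i = 5. First occurrence in the window: #6 on 10 January 1982 (5×14 = 70 days in).
13 February 1982 is 104 days after the start; 104 ÷ 14 = 7 remainder 6. Last occurrence in the window: #8 on 7 February 1982.
Occurrences #6 through #8: 3 in total.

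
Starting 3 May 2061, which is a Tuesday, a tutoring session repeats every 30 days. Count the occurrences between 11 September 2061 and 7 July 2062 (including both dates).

10

Occurrences land 30·i days after 3 May 2061 for i = 0, 1, 2, …
11 September 2061 is 131 days after the start; 131 ÷ 30 = 4 remainder 11; since the remainder is 11, round up to i = 5. First occurrence in the window: #6 on 30 September 2061 (5×30 = 150 days in).
7 July 2062 is 430 days after the start; 430 ÷ 30 = 14 remainder 10. Last occurrence in the window: #15 on 27 June 2062.
Occurrences #6 through #15: 10 in total.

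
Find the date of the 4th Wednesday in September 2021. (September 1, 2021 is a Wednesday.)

22 September 2021

September 2021 begins on a Wednesday, so the first Wednesday is September 1.
The 4th Wednesday is 3 weeks later: 1 + 21 = 22.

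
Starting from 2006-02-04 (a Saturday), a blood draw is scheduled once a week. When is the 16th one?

2006-05-20

The 16th occurrence is 15 intervals after the first: 15 × 7 = 105 days after 2006-02-04.
February has 28 days — 24 days to the end of February leaves 81.
March has 31 days (50 left).
April has 30 days (20 left).
20 days into May → 2006-05-20.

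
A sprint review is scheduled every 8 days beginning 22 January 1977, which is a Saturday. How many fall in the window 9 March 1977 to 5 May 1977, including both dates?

Occurrences land 8·i days after 22 January 1977 for i = 0, 1, 2, …
9 March 1977 is 46 days after the start; 46 ÷ 8 = 5 remainder 6; since the remainder is 6, round up to i = 6. First occurrence in the window: #7 on 11 March 1977 (6×8 = 48 days in).
5 May 1977 is 103 days after the start; 103 ÷ 8 = 12 remainder 7. Last occurrence in the window: #13 on 28 April 1977.
Occurrences #7 through #13: 7 in total.

7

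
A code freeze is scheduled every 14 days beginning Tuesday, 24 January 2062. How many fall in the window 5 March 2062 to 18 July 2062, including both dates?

10

Occurrences land 14·i days after 24 January 2062 for i = 0, 1, 2, …
5 March 2062 is 40 days after the start; 40 ÷ 14 = 2 remainder 12; since the remainder is 12, round up to i = 3. First occurrence in the window: #4 on 7 March 2062 (3×14 = 42 days in).
18 July 2062 is 175 days after the start; 175 ÷ 14 = 12 remainder 7. Last occurrence in the window: #13 on 11 July 2062.
Occurrences #4 through #13: 10 in total.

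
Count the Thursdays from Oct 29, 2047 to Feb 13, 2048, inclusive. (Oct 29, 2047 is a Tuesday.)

Oct 29, 2047 is a Tuesday; the first Thursday on or after it is Oct 31, 2047 (2 days later).
From Oct 31, 2047 to Feb 13, 2048: 0 + 30 + 31 + 31 + 13 = 105 days (rest of Oct, Nov, Dec, Jan, Feb).
105 ÷ 7 = 15 full weeks with remainder 0, so 15 more Thursdays after the first → 16.

16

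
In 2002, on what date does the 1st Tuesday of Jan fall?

Jan 1, 2002

The first Tuesday of Jan 2002 is Jan 1.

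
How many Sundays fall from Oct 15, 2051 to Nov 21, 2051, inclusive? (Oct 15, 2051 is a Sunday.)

Oct 15, 2051 is a Sunday; the first Sunday on or after it is Oct 15, 2051.
From Oct 15, 2051 to Nov 21, 2051: 16 + 21 = 37 days (rest of Oct, Nov).
37 ÷ 7 = 5 full weeks with remainder 2, so 5 more Sundays after the first → 6.

6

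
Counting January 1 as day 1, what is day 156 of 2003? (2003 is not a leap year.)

January has 31 days (156 − 31 = 125 remain).
February has 28 days (125 − 28 = 97 remain).
March has 31 days (97 − 31 = 66 remain).
April has 30 days (66 − 30 = 36 remain).
May has 31 days (36 − 31 = 5 remain).
5 into June → June 5.

2003-06-05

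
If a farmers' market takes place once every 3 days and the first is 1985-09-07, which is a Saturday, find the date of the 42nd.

The 42nd occurrence is 41 intervals after the first: 41 × 3 = 123 days after 1985-09-07.
September has 30 days — 23 days to the end of September leaves 100.
October has 31 days (69 left).
November has 30 days (39 left).
December has 31 days (8 left).
8 days into January → 1986-01-08.

1986-01-08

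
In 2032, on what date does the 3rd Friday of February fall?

The first Friday of February 2032 is February 6.
The 3rd Friday is 2 weeks later: 6 + 14 = 20.

February 20, 2032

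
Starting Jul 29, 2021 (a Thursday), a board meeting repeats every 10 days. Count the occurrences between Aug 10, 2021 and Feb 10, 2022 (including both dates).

18

Occurrences land 10·i days after Jul 29, 2021 for i = 0, 1, 2, …
Aug 10, 2021 is 12 days after the start; 12 ÷ 10 = 1 remainder 2; since the remainder is 2, round up to i = 2. First occurrence in the window: #3 on Aug 18, 2021 (2×10 = 20 days in).
Feb 10, 2022 is 196 days after the start; 196 ÷ 10 = 19 remainder 6. Last occurrence in the window: #20 on Feb 4, 2022.
Occurrences #3 through #20: 18 in total.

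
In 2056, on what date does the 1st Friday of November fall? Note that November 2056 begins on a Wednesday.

November 2056 begins on a Wednesday, so the first Friday is November 3 (2 days later).

3 November 2056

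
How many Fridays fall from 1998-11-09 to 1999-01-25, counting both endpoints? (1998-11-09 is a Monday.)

11

1998-11-09 is a Monday; the first Friday on or after it is 1998-11-13 (4 days later).
From 1998-11-13 to 1999-01-25: 17 + 31 + 25 = 73 days (rest of November, December, January).
73 ÷ 7 = 10 full weeks with remainder 3, so 10 more Fridays after the first → 11.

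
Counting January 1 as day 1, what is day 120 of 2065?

April 30, 2065

January has 31 days (120 − 31 = 89 remain).
February has 28 days (89 − 28 = 61 remain).
March has 31 days (61 − 31 = 30 remain).
30 into April → April 30.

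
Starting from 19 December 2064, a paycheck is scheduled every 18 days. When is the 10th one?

30 May 2065

The 10th occurrence is 9 intervals after the first: 9 × 18 = 162 days after 19 December 2064.
December has 31 days — 12 days to the end of December leaves 150.
January has 31 days (119 left).
February has 28 days (91 left).
March has 31 days (60 left).
April has 30 days (30 left).
30 days into May → 30 May 2065.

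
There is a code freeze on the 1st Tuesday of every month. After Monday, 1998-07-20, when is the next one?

July 1998 starts on a Wednesday, so its 1st Tuesday is 1998-07-07 (6 days in).
That is not after 1998-07-20, so look at August 1998.
August 1998 starts on a Saturday, so its 1st Tuesday is 1998-08-04 (3 days in).

1998-08-04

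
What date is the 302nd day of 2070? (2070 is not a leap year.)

29 October 2070

January has 31 days (302 − 31 = 271 remain).
February has 28 days (271 − 28 = 243 remain).
March has 31 days (243 − 31 = 212 remain).
April has 30 days (212 − 30 = 182 remain).
May has 31 days (182 − 31 = 151 remain).
June has 30 days (151 − 30 = 121 remain).
July has 31 days (121 − 31 = 90 remain).
August has 31 days (90 − 31 = 59 remain).
September has 30 days (59 − 30 = 29 remain).
29 into October → October 29.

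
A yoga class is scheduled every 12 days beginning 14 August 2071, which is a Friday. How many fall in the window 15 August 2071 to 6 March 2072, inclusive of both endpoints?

Occurrences land 12·i days after 14 August 2071 for i = 0, 1, 2, …
15 August 2071 is 1 day after the start; 1 ÷ 12 = 0 remainder 1; since the remainder is 1, round up to i = 1. First occurrence in the window: #2 on 26 August 2071 (1×12 = 12 days in).
6 March 2072 is 205 days after the start; 205 ÷ 12 = 17 remainder 1. Last occurrence in the window: #18 on 5 March 2072.
Occurrences #2 through #18: 17 in total.

17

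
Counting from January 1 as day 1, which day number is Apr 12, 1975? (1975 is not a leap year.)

102

Days in months before Apr: 31 + 28 + 31 = 90.
Plus 12 days into Apr → day 102.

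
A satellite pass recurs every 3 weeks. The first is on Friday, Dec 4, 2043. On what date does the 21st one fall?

Jan 27, 2045

The 21st occurrence is 20 intervals after the first: 20 × 21 = 420 days after Dec 4, 2043.
Dec has 31 days — 27 days to the end of Dec leaves 393.
Jan has 31 days (362 left).
Feb has 29 days (333 left).
Mar has 31 days (302 left).
Apr has 30 days (272 left).
May has 31 days (241 left).
Jun has 30 days (211 left).
Jul has 31 days (180 left).
Aug has 31 days (149 left).
Sep has 30 days (119 left).
Oct has 31 days (88 left).
Nov has 30 days (58 left).
Dec has 31 days (27 left).
27 days into Jan → Jan 27, 2045.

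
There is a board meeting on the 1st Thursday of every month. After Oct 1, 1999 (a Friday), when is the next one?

Oct 1999 starts on a Friday, so its 1st Thursday is Oct 7, 1999 (6 days in).
Oct 7, 1999 is after Oct 1, 1999, so that is the next one.

Oct 7, 1999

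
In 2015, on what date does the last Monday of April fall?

2015-04-27

April 2015 begins on a Wednesday, so the first Monday is April 6 (5 days later).
April 2015 has 30 days. Adding weeks: 6, 13, 20, 27 — the last one ≤ 30 is the 27th.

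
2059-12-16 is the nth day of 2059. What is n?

Days in months before December: 31 + 28 + 31 + 30 + 31 + 30 + 31 + 31 + 30 + 31 + 30 = 334.
Plus 16 days into December → day 350.

350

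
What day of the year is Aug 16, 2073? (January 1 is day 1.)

Days in months before Aug: 31 + 28 + 31 + 30 + 31 + 30 + 31 = 212.
Plus 16 days into Aug → day 228.

228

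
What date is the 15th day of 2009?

January 15, 2009

15 into January → January 15.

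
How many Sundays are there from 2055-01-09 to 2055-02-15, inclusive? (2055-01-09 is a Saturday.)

6

2055-01-09 is a Saturday; the first Sunday on or after it is 2055-01-10 (1 day later).
From 2055-01-10 to 2055-02-15: 21 + 15 = 36 days (rest of January, February).
36 ÷ 7 = 5 full weeks with remainder 1, so 5 more Sundays after the first → 6.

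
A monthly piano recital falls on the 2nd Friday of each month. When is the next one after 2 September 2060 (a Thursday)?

10 September 2060

September 2060 starts on a Wednesday; its first Friday is the 3rd, so the 2nd Friday is the 10th — 10 September 2060.
10 September 2060 is after 2 September 2060, so that is the next one.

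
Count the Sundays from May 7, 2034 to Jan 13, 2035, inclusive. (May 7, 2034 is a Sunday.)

May 7, 2034 is a Sunday; the first Sunday on or after it is May 7, 2034.
From May 7, 2034 to Jan 13, 2035: 24 + 30 + 31 + 31 + 30 + 31 + 30 + 31 + 13 = 251 days (rest of May, Jun, Jul, Aug, Sep, Oct, Nov, Dec, Jan).
251 ÷ 7 = 35 full weeks with remainder 6, so 35 more Sundays after the first → 36.

36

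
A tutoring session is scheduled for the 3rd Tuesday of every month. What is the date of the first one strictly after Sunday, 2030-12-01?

December 2030 starts on a Sunday; its first Tuesday is the 3rd, so the 3rd Tuesday is the 17th — 2030-12-17.
2030-12-17 is after 2030-12-01, so that is the next one.

2030-12-17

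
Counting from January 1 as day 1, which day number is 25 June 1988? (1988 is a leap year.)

177

Days in months before June: 31 + 29 + 31 + 30 + 31 = 152.
Plus 25 days into June → day 177.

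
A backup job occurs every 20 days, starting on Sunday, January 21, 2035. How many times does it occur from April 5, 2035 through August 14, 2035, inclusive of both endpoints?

Occurrences land 20·i days after January 21, 2035 for i = 0, 1, 2, …
April 5, 2035 is 74 days after the start; 74 ÷ 20 = 3 remainder 14; since the remainder is 14, round up to i = 4. First occurrence in the window: #5 on April 11, 2035 (4×20 = 80 days in).
August 14, 2035 is 205 days after the start; 205 ÷ 20 = 10 remainder 5. Last occurrence in the window: #11 on August 9, 2035.
Occurrences #5 through #11: 7 in total.

7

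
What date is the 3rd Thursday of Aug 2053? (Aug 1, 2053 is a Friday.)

Aug 21, 2053

Aug 2053 begins on a Friday, so the first Thursday is Aug 7 (6 days later).
The 3rd Thursday is 2 weeks later: 7 + 14 = 21.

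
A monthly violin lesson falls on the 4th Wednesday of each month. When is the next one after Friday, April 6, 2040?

April 2040 starts on a Sunday; its first Wednesday is the 4th, so the 4th Wednesday is the 25th — April 25, 2040.
April 25, 2040 is after April 6, 2040, so that is the next one.

April 25, 2040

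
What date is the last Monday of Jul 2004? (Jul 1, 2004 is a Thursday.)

Jul 2004 begins on a Thursday, so the first Monday is Jul 5 (4 days later).
Jul 2004 has 31 days. Adding weeks: 5, 12, 19, 26 — the last one ≤ 31 is the 26th.

Jul 26, 2004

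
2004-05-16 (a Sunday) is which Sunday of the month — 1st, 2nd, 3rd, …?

3rd

Day 16 falls in week ⌈16/7⌉ of the month.
Days 1–7 hold the 1st Sunday, 8–14 the 2nd, 15–21 the 3rd, 22–28 the 4th, 29–31 the 5th.
16 is in the range for the 3rd.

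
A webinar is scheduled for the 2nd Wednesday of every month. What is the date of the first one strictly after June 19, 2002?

June 2002 starts on a Saturday; its first Wednesday is the 5th, so the 2nd Wednesday is the 12th — June 12, 2002.
That is not after June 19, 2002, so look at July 2002.
July 2002 starts on a Monday; its first Wednesday is the 3rd, so the 2nd Wednesday is the 10th — July 10, 2002.

July 10, 2002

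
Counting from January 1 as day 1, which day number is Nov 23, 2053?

Days in months before Nov: 31 + 28 + 31 + 30 + 31 + 30 + 31 + 31 + 30 + 31 = 304.
Plus 23 days into Nov → day 327.

327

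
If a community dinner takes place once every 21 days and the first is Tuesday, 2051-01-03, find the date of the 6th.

The 6th occurrence is 5 intervals after the first: 5 × 21 = 105 days after 2051-01-03.
January has 31 days — 28 days to the end of January leaves 77.
February has 28 days (49 left).
March has 31 days (18 left).
18 days into April → 2051-04-18.

2051-04-18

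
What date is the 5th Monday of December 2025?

2025-12-29

December 2025 begins on a Monday, so the first Monday is December 1.
The 5th Monday is 4 weeks later: 1 + 28 = 29.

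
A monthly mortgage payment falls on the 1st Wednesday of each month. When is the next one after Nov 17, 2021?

Dec 1, 2021

Nov 2021 starts on a Monday, so its 1st Wednesday is Nov 3, 2021 (2 days in).
That is not after Nov 17, 2021, so look at Dec 2021.
Dec 2021 starts on a Wednesday, so its 1st Wednesday is Dec 1, 2021.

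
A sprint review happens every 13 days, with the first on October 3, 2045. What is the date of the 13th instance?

The 13th occurrence is 12 intervals after the first: 12 × 13 = 156 days after October 3, 2045.
October has 31 days — 28 days to the end of October leaves 128.
November has 30 days (98 left).
December has 31 days (67 left).
January has 31 days (36 left).
February has 28 days (8 left).
8 days into March → March 8, 2046.

March 8, 2046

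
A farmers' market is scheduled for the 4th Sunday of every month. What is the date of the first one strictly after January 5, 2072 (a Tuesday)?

January 24, 2072

January 2072 starts on a Friday; its first Sunday is the 3rd, so the 4th Sunday is the 24th — January 24, 2072.
January 24, 2072 is after January 5, 2072, so that is the next one.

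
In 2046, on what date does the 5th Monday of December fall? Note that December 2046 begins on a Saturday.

31 December 2046

December 2046 begins on a Saturday, so the first Monday is December 3 (2 days later).
The 5th Monday is 4 weeks later: 3 + 28 = 31.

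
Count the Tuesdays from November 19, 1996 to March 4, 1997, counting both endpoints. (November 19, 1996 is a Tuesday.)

November 19, 1996 is a Tuesday; the first Tuesday on or after it is November 19, 1996.
From November 19, 1996 to March 4, 1997: 11 + 31 + 31 + 28 + 4 = 105 days (rest of November, December, January, February, March).
105 ÷ 7 = 15 full weeks with remainder 0, so 15 more Tuesdays after the first → 16.

16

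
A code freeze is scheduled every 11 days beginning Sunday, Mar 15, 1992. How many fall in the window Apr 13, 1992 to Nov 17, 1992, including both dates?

Occurrences land 11·i days after Mar 15, 1992 for i = 0, 1, 2, …
Apr 13, 1992 is 29 days after the start; 29 ÷ 11 = 2 remainder 7; since the remainder is 7, round up to i = 3. First occurrence in the window: #4 on Apr 17, 1992 (3×11 = 33 days in).
Nov 17, 1992 is 247 days after the start; 247 ÷ 11 = 22 remainder 5. Last occurrence in the window: #23 on Nov 12, 1992.
Occurrences #4 through #23: 20 in total.

20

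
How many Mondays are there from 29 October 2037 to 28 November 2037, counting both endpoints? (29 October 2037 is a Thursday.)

4

29 October 2037 is a Thursday; the first Monday on or after it is 2 November 2037 (4 days later).
From 2 November 2037 to 28 November 2037 is 28 − 2 = 26 days.
26 ÷ 7 = 3 full weeks with remainder 5, so 3 more Mondays after the first → 4.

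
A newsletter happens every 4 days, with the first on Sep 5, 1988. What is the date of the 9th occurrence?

The 9th occurrence is 8 intervals after the first: 8 × 4 = 32 days after Sep 5, 1988.
Sep has 30 days — 25 days to the end of Sep leaves 7.
7 days into Oct → Oct 7, 1988.

Oct 7, 1988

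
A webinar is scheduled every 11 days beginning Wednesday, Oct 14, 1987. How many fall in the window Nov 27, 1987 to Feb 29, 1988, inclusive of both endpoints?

Occurrences land 11·i days after Oct 14, 1987 for i = 0, 1, 2, …
Nov 27, 1987 is 44 days after the start; 44 ÷ 11 = 4 remainder 0. First occurrence in the window: #5 on Nov 27, 1987 (4×11 = 44 days in).
Feb 29, 1988 is 138 days after the start; 138 ÷ 11 = 12 remainder 6. Last occurrence in the window: #13 on Feb 23, 1988.
Occurrences #5 through #13: 9 in total.

9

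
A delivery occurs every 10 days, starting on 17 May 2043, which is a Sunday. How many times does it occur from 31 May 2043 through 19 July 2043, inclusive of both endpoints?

5

Occurrences land 10·i days after 17 May 2043 for i = 0, 1, 2, …
31 May 2043 is 14 days after the start; 14 ÷ 10 = 1 remainder 4; since the remainder is 4, round up to i = 2. First occurrence in the window: #3 on 6 June 2043 (2×10 = 20 days in).
19 July 2043 is 63 days after the start; 63 ÷ 10 = 6 remainder 3. Last occurrence in the window: #7 on 16 July 2043.
Occurrences #3 through #7: 5 in total.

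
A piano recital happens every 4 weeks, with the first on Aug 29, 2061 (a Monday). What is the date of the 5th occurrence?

The 5th occurrence is 4 intervals after the first: 4 × 28 = 112 days after Aug 29, 2061.
Aug has 31 days — 2 days to the end of Aug leaves 110.
Sep has 30 days (80 left).
Oct has 31 days (49 left).
Nov has 30 days (19 left).
19 days into Dec → Dec 19, 2061.

Dec 19, 2061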